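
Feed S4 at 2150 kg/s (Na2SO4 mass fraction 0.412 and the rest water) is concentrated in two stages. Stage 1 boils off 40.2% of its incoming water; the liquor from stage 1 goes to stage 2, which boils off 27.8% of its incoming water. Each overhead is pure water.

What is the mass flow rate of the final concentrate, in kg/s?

water in feed = 2150×0.588 = 1264.2 kg/s.
After stage 1: water left = (1−0.402)×1264.2 = 755.99; stream total = 1641.8 kg/s.
After stage 2: water left = (1−0.278)×755.99 = 545.83; final concentrate = 1431.6 kg/s.

1432 kg/s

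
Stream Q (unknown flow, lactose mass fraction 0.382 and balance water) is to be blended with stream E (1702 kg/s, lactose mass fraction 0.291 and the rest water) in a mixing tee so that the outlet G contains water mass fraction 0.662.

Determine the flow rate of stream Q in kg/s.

1818 kg/s

Let Q be the unknown flow. Total out = 1702 + Q.
water balance: 1206.7 + 0.618·Q = 0.662·(1702 + Q)
(0.618 − 0.662)·Q = 0.662×1702 − 1206.7 = -79.994
Q = -79.994 / -0.044 = 1818 kg/s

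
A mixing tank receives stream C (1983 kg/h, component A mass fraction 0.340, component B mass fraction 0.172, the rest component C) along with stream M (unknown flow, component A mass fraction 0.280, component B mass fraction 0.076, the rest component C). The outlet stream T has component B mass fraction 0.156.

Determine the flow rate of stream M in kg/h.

396.6 kg/h

Let M be the unknown flow. Total out = 1983 + M.
component B balance: 341.08 + 0.076·M = 0.156·(1983 + M)
(0.076 − 0.156)·M = 0.156×1983 − 341.08 = -31.728
M = -31.728 / -0.080 = 396.6 kg/h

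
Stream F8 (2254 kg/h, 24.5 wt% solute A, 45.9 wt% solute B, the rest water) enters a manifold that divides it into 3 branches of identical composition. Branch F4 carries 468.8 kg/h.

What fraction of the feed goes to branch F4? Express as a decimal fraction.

Fraction to F4 = 468.8/2254 = 0.2080.

0.208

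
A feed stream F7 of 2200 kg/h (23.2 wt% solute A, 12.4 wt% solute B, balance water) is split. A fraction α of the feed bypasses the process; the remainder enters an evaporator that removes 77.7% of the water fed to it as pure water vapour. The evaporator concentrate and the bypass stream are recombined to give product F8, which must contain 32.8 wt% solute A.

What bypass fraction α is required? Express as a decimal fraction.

0.415

All 2200×0.232 = 510.4 kg/h of solute A reaches F8, so F8 = 510.4/0.328 = 1556.1 kg/h and vapour = 643.9 kg/h.
The evaporator receives (1−α)·2200 of feed at 0.644 water and removes 0.777 of that water:
0.777×0.644×(1−α)×2200 = 643.9
(1−α) = 643.9/1100.9 = 0.5849;  α = 0.4151.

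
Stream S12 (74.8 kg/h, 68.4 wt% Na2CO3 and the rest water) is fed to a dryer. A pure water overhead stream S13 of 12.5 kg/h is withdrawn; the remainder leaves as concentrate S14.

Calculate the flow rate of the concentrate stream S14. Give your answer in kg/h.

Concentrate = 74.8 − 12.5 = 62.3 kg/h.

62.3 kg/h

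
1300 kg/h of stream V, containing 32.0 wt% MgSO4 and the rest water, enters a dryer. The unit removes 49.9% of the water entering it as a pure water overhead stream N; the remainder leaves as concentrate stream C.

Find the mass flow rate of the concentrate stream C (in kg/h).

858.9 kg/h

water entering = 1300×0.680 = 884 kg/h; overhead removed = 0.499×884 = 441.12 kg/h.
Concentrate = 1300 − 441.12 = 858.88 kg/h.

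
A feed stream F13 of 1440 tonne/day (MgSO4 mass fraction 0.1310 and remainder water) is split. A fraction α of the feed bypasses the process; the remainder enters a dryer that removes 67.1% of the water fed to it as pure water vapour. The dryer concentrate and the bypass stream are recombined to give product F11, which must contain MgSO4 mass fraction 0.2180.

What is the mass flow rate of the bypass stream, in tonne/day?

454.4 tonne/day

All 1440×0.131 = 188.64 tonne/day of MgSO4 reaches F11, so F11 = 188.64/0.218 = 865.32 tonne/day and vapour = 574.68 tonne/day.
The evaporator receives (1−α)·1440 of feed at 0.869 water and removes 0.671 of that water:
0.671×0.869×(1−α)×1440 = 574.68
(1−α) = 574.68/839.66 = 0.6844;  α = 0.3156.
Bypass flow = 0.3156×1440 = 454.44 tonne/day.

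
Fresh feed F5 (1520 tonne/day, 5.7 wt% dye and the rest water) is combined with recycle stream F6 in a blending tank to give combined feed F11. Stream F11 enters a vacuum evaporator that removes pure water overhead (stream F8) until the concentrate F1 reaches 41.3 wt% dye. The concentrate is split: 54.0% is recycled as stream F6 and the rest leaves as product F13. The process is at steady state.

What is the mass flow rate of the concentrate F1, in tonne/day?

Overall dye balance (none leaves overhead): dye in fresh feed = dye in product, i.e. 1520×0.057 = (1−0.540)·F1·0.413.
F1 = 86.64/(0.413×0.460) = 456.05 tonne/day.

456 tonne/day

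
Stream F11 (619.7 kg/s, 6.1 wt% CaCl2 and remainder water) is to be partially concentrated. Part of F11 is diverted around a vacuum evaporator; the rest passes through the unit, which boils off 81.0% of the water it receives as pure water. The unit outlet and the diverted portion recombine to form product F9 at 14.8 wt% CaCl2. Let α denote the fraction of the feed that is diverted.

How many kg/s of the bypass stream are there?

140.8 kg/s

All 619.7×0.061 = 37.802 kg/s of CaCl2 reaches F9, so F9 = 37.802/0.148 = 255.42 kg/s and vapour = 364.28 kg/s.
The evaporator receives (1−α)·619.7 of feed at 0.939 water and removes 0.810 of that water:
0.810×0.939×(1−α)×619.7 = 364.28
(1−α) = 364.28/471.34 = 0.7729;  α = 0.2271.
Bypass flow = 0.2271×619.7 = 140.75 kg/s.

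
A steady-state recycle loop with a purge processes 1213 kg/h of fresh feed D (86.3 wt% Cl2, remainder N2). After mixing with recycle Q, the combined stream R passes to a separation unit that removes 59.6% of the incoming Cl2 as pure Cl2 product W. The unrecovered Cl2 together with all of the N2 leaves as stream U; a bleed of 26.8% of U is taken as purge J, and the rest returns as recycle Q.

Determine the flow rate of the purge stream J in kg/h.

327.1 kg/h

N2 enters only via D and leaves only via the purge: 1213×0.137 = 0.268×(N2 in U), and the separation unit passes all N2, so N2 in R = N2 in U = 620.08 kg/h.
Cl2 in R: m_A = 1213×0.863 + (1−0.268)·(1−0.596)·m_A, so m_A = 1046.8/0.7043 = 1486.4 kg/h.
U = (1−0.596)×1486.4 + 620.08 = 1220.6 kg/h.
Purge J = 0.268×1220.6 = 327.11 kg/h.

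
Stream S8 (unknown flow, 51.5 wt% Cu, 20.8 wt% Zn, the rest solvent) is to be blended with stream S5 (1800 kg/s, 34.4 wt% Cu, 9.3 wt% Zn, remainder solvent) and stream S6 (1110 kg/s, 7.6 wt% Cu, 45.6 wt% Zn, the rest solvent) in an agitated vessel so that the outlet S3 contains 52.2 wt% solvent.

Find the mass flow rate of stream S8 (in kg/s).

56.57 kg/s

Let S8 be the unknown flow. Total out = 2910 + S8.
solvent balance: 1532.9 + 0.277·S8 = 0.522·(2910 + S8)
(0.277 − 0.522)·S8 = 0.522×2910 − 1532.9 = -13.86
S8 = -13.86 / -0.245 = 56.571 kg/s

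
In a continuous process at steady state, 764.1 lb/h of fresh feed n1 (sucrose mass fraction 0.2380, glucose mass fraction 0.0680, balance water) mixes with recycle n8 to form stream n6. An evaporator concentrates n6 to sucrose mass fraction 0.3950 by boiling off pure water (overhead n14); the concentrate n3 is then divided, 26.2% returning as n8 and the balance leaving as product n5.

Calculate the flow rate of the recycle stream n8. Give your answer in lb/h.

163.4 lb/h

Overall sucrose balance (none leaves overhead): sucrose in fresh feed = sucrose in product, i.e. 764.1×0.238 = (1−0.262)·n3·0.395.
n3 = 181.86/(0.395×0.738) = 623.84 lb/h.
Recycle n8 = 0.262×623.84 = 163.45 lb/h.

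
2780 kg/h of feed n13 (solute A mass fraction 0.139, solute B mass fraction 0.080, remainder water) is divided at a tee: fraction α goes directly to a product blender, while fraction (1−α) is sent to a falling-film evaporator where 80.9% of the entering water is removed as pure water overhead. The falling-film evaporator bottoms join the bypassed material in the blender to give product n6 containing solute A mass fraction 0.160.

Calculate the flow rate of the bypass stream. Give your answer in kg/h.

2203 kg/h

All 2780×0.139 = 386.42 kg/h of solute A reaches n6, so n6 = 386.42/0.160 = 2415.1 kg/h and vapour = 364.88 kg/h.
The evaporator receives (1−α)·2780 of feed at 0.781 water and removes 0.809 of that water:
0.809×0.781×(1−α)×2780 = 364.88
(1−α) = 364.88/1756.5 = 0.2077;  α = 0.7923.
Bypass flow = 0.7923×2780 = 2202.5 kg/h.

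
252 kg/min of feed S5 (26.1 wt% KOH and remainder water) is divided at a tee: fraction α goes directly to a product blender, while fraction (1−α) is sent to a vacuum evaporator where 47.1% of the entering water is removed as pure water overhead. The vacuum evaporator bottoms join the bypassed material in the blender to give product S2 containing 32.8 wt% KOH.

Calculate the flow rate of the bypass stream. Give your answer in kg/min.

104.1 kg/min

All 252×0.261 = 65.772 kg/min of KOH reaches S2, so S2 = 65.772/0.328 = 200.52 kg/min and vapour = 51.476 kg/min.
The evaporator receives (1−α)·252 of feed at 0.739 water and removes 0.471 of that water:
0.471×0.739×(1−α)×252 = 51.476
(1−α) = 51.476/87.713 = 0.5869;  α = 0.4131.
Bypass flow = 0.4131×252 = 104.11 kg/min.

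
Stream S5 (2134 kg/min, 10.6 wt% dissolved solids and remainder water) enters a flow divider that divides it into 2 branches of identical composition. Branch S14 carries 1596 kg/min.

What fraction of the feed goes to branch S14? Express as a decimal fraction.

Fraction to S14 = 1596/2134 = 0.7479.

0.748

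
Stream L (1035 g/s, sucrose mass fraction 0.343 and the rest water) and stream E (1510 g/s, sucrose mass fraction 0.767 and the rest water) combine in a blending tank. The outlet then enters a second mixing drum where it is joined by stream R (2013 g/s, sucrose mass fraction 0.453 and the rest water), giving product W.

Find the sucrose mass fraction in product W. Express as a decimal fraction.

0.532

Overall, product flow = 4558 g/s.
sucrose in = 1035×0.343 + 1510×0.767 + 2013×0.453 = 2425.1 g/s.
sucrose fraction in W = 0.532.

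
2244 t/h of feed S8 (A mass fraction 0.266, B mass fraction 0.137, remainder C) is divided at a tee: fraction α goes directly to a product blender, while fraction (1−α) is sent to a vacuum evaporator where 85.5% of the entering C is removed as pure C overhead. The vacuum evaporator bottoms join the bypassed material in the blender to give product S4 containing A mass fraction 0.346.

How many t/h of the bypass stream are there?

1228 t/h

All 2244×0.266 = 596.9 t/h of A reaches S4, so S4 = 596.9/0.346 = 1725.2 t/h and vapour = 518.84 t/h.
The evaporator receives (1−α)·2244 of feed at 0.597 C and removes 0.855 of that C:
0.855×0.597×(1−α)×2244 = 518.84
(1−α) = 518.84/1145.4 = 0.4530;  α = 0.5470.
Bypass flow = 0.5470×2244 = 1227.5 t/h.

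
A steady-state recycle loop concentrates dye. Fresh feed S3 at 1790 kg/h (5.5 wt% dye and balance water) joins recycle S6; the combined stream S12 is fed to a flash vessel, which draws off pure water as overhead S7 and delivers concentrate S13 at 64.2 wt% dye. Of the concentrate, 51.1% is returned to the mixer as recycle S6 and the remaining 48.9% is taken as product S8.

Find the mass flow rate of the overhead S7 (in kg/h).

Overall dye balance (none leaves overhead): dye in fresh feed = dye in product, i.e. 1790×0.055 = (1−0.511)·S13·0.642.
S13 = 98.45/(0.642×0.489) = 313.6 kg/h.
Recycle S6 = 0.511×313.6 = 160.25 kg/h.
Combined feed S12 = 1790 + 160.25 = 1950.2 kg/h.
Overhead S7 = S12 − S13 = 1950.2 − 313.6 = 1636.7 kg/h.

1637 kg/h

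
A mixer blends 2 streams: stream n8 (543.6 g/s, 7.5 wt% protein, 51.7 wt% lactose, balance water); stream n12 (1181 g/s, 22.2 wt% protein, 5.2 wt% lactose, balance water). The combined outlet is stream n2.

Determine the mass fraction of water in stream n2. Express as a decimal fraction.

Total flow out = 543.6 + 1181 = 1724.6 g/s.
water in = 543.6×0.408 + 1181×0.726 = 1079.2 g/s.
water mass fraction in n2 = 1079.2/1724.6 = 0.626.

0.626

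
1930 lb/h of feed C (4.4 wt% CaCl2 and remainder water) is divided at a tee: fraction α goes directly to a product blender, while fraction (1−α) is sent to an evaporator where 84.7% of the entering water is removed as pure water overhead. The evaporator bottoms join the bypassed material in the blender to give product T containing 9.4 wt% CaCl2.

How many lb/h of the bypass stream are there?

All 1930×0.044 = 84.92 lb/h of CaCl2 reaches T, so T = 84.92/0.094 = 903.4 lb/h and vapour = 1026.6 lb/h.
The evaporator receives (1−α)·1930 of feed at 0.956 water and removes 0.847 of that water:
0.847×0.956×(1−α)×1930 = 1026.6
(1−α) = 1026.6/1562.8 = 0.6569;  α = 0.3431.
Bypass flow = 0.3431×1930 = 662.18 lb/h.

662.2 lb/h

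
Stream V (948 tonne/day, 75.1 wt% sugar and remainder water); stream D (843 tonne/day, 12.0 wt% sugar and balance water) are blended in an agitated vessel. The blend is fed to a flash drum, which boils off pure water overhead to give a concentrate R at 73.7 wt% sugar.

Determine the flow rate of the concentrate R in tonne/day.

1103 tonne/day

sugar entering = 948×0.751 + 843×0.120 = 813.11 tonne/day.
All sugar reports to R, so R = 813.11/0.737 = 1103.3 tonne/day.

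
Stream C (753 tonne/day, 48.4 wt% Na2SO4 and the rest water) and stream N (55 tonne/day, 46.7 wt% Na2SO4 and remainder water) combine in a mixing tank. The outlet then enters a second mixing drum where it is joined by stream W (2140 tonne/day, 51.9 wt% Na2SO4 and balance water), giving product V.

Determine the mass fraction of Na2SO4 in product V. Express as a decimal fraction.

0.509

Overall, product flow = 2948 tonne/day.
Na2SO4 in = 753×0.484 + 55×0.467 + 2140×0.519 = 1500.8 tonne/day.
Na2SO4 fraction in V = 0.509.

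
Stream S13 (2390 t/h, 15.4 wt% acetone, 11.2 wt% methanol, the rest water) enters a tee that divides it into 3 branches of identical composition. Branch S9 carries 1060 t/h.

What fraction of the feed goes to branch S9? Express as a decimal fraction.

Fraction to S9 = 1060/2390 = 0.4435.

0.444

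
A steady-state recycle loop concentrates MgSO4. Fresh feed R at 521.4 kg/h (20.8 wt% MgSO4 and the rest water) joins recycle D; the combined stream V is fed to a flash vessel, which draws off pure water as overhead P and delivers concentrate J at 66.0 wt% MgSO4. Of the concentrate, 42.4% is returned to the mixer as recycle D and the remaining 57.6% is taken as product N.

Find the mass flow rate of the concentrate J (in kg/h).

Overall MgSO4 balance (none leaves overhead): MgSO4 in fresh feed = MgSO4 in product, i.e. 521.4×0.208 = (1−0.424)·J·0.660.
J = 108.45/(0.660×0.576) = 285.28 kg/h.

285.3 kg/h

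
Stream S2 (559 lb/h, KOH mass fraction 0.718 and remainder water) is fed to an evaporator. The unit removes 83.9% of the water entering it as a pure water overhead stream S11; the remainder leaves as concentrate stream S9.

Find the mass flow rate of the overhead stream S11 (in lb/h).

132.3 lb/h

water entering = 559×0.282 = 157.64 lb/h; overhead removed = 0.839×157.64 = 132.26 lb/h.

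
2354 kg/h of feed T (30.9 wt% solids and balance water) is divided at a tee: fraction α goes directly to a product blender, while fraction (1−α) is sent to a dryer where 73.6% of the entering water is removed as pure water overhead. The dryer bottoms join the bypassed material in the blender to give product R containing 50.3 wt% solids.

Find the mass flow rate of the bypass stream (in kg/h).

568.8 kg/h

All 2354×0.309 = 727.39 kg/h of solids reaches R, so R = 727.39/0.503 = 1446.1 kg/h and vapour = 907.9 kg/h.
The evaporator receives (1−α)·2354 of feed at 0.691 water and removes 0.736 of that water:
0.736×0.691×(1−α)×2354 = 907.9
(1−α) = 907.9/1197.2 = 0.7584;  α = 0.2416.
Bypass flow = 0.2416×2354 = 568.81 kg/h.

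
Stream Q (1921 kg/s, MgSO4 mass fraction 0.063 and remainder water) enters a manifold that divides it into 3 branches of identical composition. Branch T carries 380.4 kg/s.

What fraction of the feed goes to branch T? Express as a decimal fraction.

Fraction to T = 380.4/1921 = 0.1980.

0.198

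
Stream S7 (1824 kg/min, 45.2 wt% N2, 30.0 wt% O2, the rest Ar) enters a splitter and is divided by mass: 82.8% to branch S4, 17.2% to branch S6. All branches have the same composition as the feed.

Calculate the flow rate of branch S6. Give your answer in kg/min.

313.7 kg/min

Branch S6 flow = 0.172×1824 = 313.73 kg/min.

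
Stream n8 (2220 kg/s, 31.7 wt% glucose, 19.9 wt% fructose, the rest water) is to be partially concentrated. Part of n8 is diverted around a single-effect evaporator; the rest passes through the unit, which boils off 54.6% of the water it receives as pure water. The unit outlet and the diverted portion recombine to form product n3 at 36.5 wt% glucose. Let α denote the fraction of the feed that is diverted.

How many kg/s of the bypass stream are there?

All 2220×0.317 = 703.74 kg/s of glucose reaches n3, so n3 = 703.74/0.365 = 1928.1 kg/s and vapour = 291.95 kg/s.
The evaporator receives (1−α)·2220 of feed at 0.484 water and removes 0.546 of that water:
0.546×0.484×(1−α)×2220 = 291.95
(1−α) = 291.95/586.67 = 0.4976;  α = 0.5024.
Bypass flow = 0.5024×2220 = 1115.3 kg/s.

1115 kg/s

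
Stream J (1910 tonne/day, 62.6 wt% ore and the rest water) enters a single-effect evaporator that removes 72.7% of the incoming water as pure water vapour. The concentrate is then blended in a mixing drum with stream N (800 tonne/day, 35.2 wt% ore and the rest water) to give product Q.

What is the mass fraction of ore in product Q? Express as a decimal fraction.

Vapour removed = 0.727×0.374×1910 = 519.33 tonne/day; concentrate = 1390.7 tonne/day.
ore reaching the mixer = 1195.7 (from concentrate) + 800×0.352 = 1477.3 tonne/day.
Product flow = 1390.7 + 800 = 2190.7 tonne/day; ore fraction = 0.674.

0.674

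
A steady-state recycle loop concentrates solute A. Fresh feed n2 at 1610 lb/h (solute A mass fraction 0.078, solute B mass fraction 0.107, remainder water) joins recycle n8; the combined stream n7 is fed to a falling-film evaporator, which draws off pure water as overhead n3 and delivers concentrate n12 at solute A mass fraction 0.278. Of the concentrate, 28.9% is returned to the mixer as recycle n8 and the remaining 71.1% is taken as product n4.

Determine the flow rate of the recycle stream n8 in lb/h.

Overall solute A balance (none leaves overhead): solute A in fresh feed = solute A in product, i.e. 1610×0.078 = (1−0.289)·n12·0.278.
n12 = 125.58/(0.278×0.711) = 635.34 lb/h.
Recycle n8 = 0.289×635.34 = 183.61 lb/h.

183.6 lb/h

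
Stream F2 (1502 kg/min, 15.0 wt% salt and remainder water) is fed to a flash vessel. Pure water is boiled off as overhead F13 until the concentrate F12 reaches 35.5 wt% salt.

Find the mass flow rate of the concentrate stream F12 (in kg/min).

634.6 kg/min

salt is conserved: 1502×0.150 = 225.3 kg/min all reports to the concentrate.
Concentrate = 225.3/(target fraction) = 634.65 kg/min.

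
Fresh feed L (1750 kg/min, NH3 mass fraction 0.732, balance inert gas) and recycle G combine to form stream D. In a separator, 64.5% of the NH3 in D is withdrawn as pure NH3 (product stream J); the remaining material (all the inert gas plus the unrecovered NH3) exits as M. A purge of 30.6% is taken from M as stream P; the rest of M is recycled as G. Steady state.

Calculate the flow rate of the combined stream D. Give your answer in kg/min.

3232 kg/min

inert gas enters only via L and leaves only via the purge: 1750×0.268 = 0.306×(inert gas in M), and the separator passes all inert gas, so inert gas in D = inert gas in M = 1532.7 kg/min.
NH3 in D: m_A = 1750×0.732 + (1−0.306)·(1−0.645)·m_A, so m_A = 1281/0.7536 = 1699.8 kg/min.
D = 1699.8 + 1532.7 = 3232.5 kg/min.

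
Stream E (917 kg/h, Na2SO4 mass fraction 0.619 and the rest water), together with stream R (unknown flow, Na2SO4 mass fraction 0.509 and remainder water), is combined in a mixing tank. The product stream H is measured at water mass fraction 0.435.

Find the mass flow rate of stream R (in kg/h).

Let R be the unknown flow. Total out = 917 + R.
water balance: 349.38 + 0.491·R = 0.435·(917 + R)
(0.491 − 0.435)·R = 0.435×917 − 349.38 = 49.518
R = 49.518 / 0.056 = 884.25 kg/h

884.2 kg/h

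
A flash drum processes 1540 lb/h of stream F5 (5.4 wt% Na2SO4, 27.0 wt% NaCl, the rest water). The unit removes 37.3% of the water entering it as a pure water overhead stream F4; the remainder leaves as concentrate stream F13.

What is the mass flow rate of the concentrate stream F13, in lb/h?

water entering = 1540×0.676 = 1041 lb/h; overhead removed = 0.373×1041 = 388.31 lb/h.
Concentrate = 1540 − 388.31 = 1151.7 lb/h.

1152 lb/h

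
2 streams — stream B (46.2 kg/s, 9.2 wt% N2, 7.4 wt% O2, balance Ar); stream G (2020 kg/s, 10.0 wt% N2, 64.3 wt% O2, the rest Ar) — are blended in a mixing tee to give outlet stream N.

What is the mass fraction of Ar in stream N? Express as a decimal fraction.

Total flow out = 46.2 + 2020 = 2066.2 kg/s.
Ar in = 46.2×0.834 + 2020×0.257 = 557.67 kg/s.
Ar mass fraction in N = 557.67/2066.2 = 0.270.

0.270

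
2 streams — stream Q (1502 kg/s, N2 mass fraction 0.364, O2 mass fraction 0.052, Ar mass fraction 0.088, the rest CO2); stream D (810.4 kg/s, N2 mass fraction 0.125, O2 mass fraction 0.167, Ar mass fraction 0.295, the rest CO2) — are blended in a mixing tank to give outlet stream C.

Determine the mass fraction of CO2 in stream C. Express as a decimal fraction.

0.467

Total flow out = 1502 + 810.4 = 2312.4 kg/s.
CO2 in = 1502×0.496 + 810.4×0.413 = 1079.7 kg/s.
CO2 mass fraction in C = 1079.7/2312.4 = 0.467.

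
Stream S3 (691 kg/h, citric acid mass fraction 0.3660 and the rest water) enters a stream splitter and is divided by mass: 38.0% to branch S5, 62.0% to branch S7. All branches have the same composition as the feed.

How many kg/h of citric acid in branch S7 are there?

156.8 kg/h

Branch S7 total = 0.620×691 = 428.42 kg/h.
citric acid in S7 = 0.366×428.42 = 156.8 kg/h.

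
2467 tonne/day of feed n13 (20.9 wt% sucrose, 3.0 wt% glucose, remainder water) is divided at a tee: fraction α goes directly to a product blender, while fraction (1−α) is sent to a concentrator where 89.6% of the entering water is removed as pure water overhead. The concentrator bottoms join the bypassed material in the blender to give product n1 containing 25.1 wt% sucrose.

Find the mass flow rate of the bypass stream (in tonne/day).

All 2467×0.209 = 515.6 tonne/day of sucrose reaches n1, so n1 = 515.6/0.251 = 2054.2 tonne/day and vapour = 412.8 tonne/day.
The evaporator receives (1−α)·2467 of feed at 0.761 water and removes 0.896 of that water:
0.896×0.761×(1−α)×2467 = 412.8
(1−α) = 412.8/1682.1 = 0.2454;  α = 0.7546.
Bypass flow = 0.7546×2467 = 1861.6 tonne/day.

1862 tonne/day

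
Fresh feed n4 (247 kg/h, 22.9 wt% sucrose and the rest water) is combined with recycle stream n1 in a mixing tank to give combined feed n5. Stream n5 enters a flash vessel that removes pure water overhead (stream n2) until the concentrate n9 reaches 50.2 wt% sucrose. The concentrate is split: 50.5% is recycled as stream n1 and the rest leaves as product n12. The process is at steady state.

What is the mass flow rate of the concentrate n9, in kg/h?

227.6 kg/h

Overall sucrose balance (none leaves overhead): sucrose in fresh feed = sucrose in product, i.e. 247×0.229 = (1−0.505)·n9·0.502.
n9 = 56.563/(0.502×0.495) = 227.63 kg/h.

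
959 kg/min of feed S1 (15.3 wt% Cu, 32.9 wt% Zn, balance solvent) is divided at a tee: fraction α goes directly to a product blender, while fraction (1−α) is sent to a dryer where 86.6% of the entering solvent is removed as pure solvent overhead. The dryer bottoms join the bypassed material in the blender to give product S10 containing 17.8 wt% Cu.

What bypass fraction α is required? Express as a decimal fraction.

0.687

All 959×0.153 = 146.73 kg/min of Cu reaches S10, so S10 = 146.73/0.178 = 824.31 kg/min and vapour = 134.69 kg/min.
The evaporator receives (1−α)·959 of feed at 0.518 solvent and removes 0.866 of that solvent:
0.866×0.518×(1−α)×959 = 134.69
(1−α) = 134.69/430.2 = 0.3131;  α = 0.6869.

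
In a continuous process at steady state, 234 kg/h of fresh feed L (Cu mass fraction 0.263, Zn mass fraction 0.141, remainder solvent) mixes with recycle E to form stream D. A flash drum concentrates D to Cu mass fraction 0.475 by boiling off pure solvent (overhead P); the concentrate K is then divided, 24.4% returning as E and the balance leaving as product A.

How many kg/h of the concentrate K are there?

171.4 kg/h

Overall Cu balance (none leaves overhead): Cu in fresh feed = Cu in product, i.e. 234×0.263 = (1−0.244)·K·0.475.
K = 61.542/(0.475×0.756) = 171.38 kg/h.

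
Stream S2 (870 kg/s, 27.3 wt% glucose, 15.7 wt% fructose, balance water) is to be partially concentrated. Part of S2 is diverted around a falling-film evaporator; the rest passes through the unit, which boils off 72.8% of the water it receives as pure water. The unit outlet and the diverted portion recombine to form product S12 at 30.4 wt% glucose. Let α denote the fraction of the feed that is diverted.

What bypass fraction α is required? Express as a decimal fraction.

All 870×0.273 = 237.51 kg/s of glucose reaches S12, so S12 = 237.51/0.304 = 781.28 kg/s and vapour = 88.717 kg/s.
The evaporator receives (1−α)·870 of feed at 0.570 water and removes 0.728 of that water:
0.728×0.570×(1−α)×870 = 88.717
(1−α) = 88.717/361.02 = 0.2457;  α = 0.7543.

0.754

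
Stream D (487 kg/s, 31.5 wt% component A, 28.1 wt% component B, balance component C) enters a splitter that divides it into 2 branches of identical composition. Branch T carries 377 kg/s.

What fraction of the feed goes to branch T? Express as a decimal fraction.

Fraction to T = 377/487 = 0.7741.

0.774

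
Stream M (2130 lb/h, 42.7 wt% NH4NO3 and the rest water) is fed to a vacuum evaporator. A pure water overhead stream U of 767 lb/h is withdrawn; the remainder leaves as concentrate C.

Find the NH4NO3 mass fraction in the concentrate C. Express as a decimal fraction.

0.667

NH4NO3 is not removed: 2130×0.427 = 909.51 lb/h of NH4NO3 enters C.
Concentrate = 2130 − 767 = 1363 lb/h.
Mass fraction = 909.51/1363 = 0.667.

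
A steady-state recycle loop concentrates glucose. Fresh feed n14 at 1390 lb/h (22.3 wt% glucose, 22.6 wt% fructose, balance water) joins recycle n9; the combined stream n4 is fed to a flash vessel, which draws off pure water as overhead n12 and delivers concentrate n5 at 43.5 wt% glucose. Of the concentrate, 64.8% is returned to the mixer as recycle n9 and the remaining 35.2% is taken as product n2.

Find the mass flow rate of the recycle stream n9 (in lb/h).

1312 lb/h

Overall glucose balance (none leaves overhead): glucose in fresh feed = glucose in product, i.e. 1390×0.223 = (1−0.648)·n5·0.435.
n5 = 309.97/(0.435×0.352) = 2024.4 lb/h.
Recycle n9 = 0.648×2024.4 = 1311.8 lb/h.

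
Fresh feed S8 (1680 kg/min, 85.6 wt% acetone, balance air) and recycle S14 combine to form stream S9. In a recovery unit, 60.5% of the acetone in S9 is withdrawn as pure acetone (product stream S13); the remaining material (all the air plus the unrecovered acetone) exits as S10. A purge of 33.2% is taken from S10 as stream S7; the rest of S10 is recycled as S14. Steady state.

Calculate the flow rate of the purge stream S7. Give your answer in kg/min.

498.1 kg/min

air enters only via S8 and leaves only via the purge: 1680×0.144 = 0.332×(air in S10), and the recovery unit passes all air, so air in S9 = air in S10 = 728.67 kg/min.
acetone in S9: m_A = 1680×0.856 + (1−0.332)·(1−0.605)·m_A, so m_A = 1438.1/0.7361 = 1953.5 kg/min.
S10 = (1−0.605)×1953.5 + 728.67 = 1500.3 kg/min.
Purge S7 = 0.332×1500.3 = 498.11 kg/min.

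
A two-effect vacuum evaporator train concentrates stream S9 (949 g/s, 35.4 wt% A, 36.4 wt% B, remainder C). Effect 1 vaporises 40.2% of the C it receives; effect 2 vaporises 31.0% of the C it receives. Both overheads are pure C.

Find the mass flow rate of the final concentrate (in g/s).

C in feed = 949×0.282 = 267.62 g/s.
After stage 1: C left = (1−0.402)×267.62 = 160.04; stream total = 841.42 g/s.
After stage 2: C left = (1−0.310)×160.04 = 110.42; final concentrate = 791.81 g/s.

791.8 g/s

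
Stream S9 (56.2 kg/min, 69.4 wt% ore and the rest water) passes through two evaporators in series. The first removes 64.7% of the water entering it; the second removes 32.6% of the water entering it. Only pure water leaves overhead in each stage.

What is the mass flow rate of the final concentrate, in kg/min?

43.09 kg/min

water in feed = 56.2×0.306 = 17.197 kg/min.
After stage 1: water left = (1−0.647)×17.197 = 6.0706; stream total = 45.073 kg/min.
After stage 2: water left = (1−0.326)×6.0706 = 4.0916; final concentrate = 43.094 kg/min.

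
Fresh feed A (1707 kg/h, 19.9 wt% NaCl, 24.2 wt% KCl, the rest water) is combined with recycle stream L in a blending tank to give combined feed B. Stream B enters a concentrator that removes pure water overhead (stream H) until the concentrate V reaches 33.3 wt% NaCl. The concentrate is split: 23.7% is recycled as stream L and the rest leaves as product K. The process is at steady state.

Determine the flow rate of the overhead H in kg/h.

Overall NaCl balance (none leaves overhead): NaCl in fresh feed = NaCl in product, i.e. 1707×0.199 = (1−0.237)·V·0.333.
V = 339.69/(0.333×0.763) = 1337 kg/h.
Recycle L = 0.237×1337 = 316.86 kg/h.
Combined feed B = 1707 + 316.86 = 2023.9 kg/h.
Overhead H = B − V = 2023.9 − 1337 = 686.9 kg/h.

686.9 kg/h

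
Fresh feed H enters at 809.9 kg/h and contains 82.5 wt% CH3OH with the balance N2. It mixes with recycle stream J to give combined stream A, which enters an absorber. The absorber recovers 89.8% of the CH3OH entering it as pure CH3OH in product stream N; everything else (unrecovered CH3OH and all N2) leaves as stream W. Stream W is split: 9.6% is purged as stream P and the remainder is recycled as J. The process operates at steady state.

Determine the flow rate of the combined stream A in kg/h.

2212 kg/h

N2 enters only via H and leaves only via the purge: 809.9×0.175 = 0.096×(N2 in W), and the absorber passes all N2, so N2 in A = N2 in W = 1476.4 kg/h.
CH3OH in A: m_A = 809.9×0.825 + (1−0.096)·(1−0.898)·m_A, so m_A = 668.17/0.9078 = 736.04 kg/h.
A = 736.04 + 1476.4 = 2212.4 kg/h.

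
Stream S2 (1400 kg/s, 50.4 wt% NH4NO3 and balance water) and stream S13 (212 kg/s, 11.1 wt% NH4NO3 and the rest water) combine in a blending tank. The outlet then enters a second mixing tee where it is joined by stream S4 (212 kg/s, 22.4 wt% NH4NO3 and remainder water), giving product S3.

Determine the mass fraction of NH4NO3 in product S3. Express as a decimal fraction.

0.4258

Overall, product flow = 1824 kg/s.
NH4NO3 in = 1400×0.504 + 212×0.111 + 212×0.224 = 776.62 kg/s.
NH4NO3 fraction in S3 = 0.4258.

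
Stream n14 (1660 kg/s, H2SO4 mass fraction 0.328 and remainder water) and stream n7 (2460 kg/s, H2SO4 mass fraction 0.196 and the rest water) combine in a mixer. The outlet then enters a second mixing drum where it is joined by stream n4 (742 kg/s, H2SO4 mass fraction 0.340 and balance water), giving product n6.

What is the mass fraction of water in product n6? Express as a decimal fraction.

Overall, product flow = 4862 kg/s.
water in = 1660×0.672 + 2460×0.804 + 742×0.660 = 3583.1 kg/s.
water fraction in n6 = 0.737.

0.737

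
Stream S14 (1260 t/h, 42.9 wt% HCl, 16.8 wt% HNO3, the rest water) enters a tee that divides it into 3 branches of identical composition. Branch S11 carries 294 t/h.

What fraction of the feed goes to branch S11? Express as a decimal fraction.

Fraction to S11 = 294/1260 = 0.2333.

0.233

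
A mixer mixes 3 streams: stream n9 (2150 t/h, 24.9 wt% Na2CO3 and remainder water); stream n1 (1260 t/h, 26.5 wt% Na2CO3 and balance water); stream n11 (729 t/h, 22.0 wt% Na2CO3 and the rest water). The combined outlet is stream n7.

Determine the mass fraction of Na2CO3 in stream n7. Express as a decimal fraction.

Total flow out = 2150 + 1260 + 729 = 4139 t/h.
Na2CO3 in = 2150×0.249 + 1260×0.265 + 729×0.220 = 1029.6 t/h.
Na2CO3 mass fraction in n7 = 1029.6/4139 = 0.2488.

0.2488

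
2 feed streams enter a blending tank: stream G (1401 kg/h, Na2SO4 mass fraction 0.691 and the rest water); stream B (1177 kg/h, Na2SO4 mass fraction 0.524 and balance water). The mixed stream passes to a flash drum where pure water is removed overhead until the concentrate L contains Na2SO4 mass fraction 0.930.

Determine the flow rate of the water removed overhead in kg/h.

Na2SO4 entering = 1401×0.691 + 1177×0.524 = 1584.8 kg/h.
All Na2SO4 reports to L, so L = 1584.8/0.930 = 1704.1 kg/h.
Total feed = 2578 kg/h; overhead = 2578 − 1704.1 = 873.87 kg/h.

873.9 kg/h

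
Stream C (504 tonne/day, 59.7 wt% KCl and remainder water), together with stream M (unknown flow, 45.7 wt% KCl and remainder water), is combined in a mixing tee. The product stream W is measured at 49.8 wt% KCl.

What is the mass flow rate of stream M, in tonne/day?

Let M be the unknown flow. Total out = 504 + M.
KCl balance: 300.89 + 0.457·M = 0.498·(504 + M)
(0.457 − 0.498)·M = 0.498×504 − 300.89 = -49.896
M = -49.896 / -0.041 = 1217 tonne/day

1217 tonne/day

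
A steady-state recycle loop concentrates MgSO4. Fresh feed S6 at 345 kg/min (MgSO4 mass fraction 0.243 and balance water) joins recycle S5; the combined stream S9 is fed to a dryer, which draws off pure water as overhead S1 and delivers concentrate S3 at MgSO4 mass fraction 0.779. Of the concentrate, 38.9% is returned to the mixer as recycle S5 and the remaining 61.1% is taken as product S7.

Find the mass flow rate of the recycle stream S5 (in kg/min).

68.52 kg/min

Overall MgSO4 balance (none leaves overhead): MgSO4 in fresh feed = MgSO4 in product, i.e. 345×0.243 = (1−0.389)·S3·0.779.
S3 = 83.835/(0.779×0.611) = 176.14 kg/min.
Recycle S5 = 0.389×176.14 = 68.517 kg/min.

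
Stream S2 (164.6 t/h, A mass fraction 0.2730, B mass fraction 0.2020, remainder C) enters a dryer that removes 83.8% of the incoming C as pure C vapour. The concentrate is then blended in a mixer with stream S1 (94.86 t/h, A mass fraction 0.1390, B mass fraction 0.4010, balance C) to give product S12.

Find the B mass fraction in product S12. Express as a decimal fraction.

0.3811

Vapour removed = 0.838×0.525×164.6 = 72.416 t/h; concentrate = 92.184 t/h.
B reaching the mixer = 33.249 (from concentrate) + 94.86×0.401 = 71.288 t/h.
Product flow = 92.184 + 94.86 = 187.04 t/h; B fraction = 0.3811.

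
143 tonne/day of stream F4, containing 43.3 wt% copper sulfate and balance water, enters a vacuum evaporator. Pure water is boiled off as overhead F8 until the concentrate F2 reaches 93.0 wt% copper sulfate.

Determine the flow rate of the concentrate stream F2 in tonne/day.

copper sulfate is conserved: 143×0.433 = 61.919 tonne/day all reports to the concentrate.
Concentrate = 61.919/(target fraction) = 66.58 tonne/day.

66.58 tonne/day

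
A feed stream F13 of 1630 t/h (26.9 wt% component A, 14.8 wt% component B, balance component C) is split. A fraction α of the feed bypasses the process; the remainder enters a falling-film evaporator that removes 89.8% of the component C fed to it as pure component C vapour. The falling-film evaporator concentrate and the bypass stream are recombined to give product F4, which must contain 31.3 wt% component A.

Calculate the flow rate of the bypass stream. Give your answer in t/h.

1192 t/h

All 1630×0.269 = 438.47 t/h of component A reaches F4, so F4 = 438.47/0.313 = 1400.9 t/h and vapour = 229.14 t/h.
The evaporator receives (1−α)·1630 of feed at 0.583 component C and removes 0.898 of that component C:
0.898×0.583×(1−α)×1630 = 229.14
(1−α) = 229.14/853.36 = 0.2685;  α = 0.7315.
Bypass flow = 0.7315×1630 = 1192.3 t/h.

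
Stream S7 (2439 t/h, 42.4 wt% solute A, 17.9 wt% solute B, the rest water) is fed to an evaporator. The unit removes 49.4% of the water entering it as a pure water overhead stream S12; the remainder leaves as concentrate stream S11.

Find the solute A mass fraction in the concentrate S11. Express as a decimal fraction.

solute A is not removed: 2439×0.424 = 1034.1 t/h of solute A enters S11.
water entering = 2439×0.397 = 968.28 t/h; overhead removed = 0.494×968.28 = 478.33 t/h.
Concentrate = 2439 − 478.33 = 1960.7 t/h.
Mass fraction = 1034.1/1960.7 = 0.5274.

0.5274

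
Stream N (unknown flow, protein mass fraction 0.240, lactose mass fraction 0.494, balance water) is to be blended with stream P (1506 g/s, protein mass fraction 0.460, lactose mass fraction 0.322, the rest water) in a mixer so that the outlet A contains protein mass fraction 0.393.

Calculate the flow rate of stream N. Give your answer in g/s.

659.5 g/s

Let N be the unknown flow. Total out = 1506 + N.
protein balance: 692.76 + 0.240·N = 0.393·(1506 + N)
(0.240 − 0.393)·N = 0.393×1506 − 692.76 = -100.9
N = -100.9 / -0.153 = 659.49 g/s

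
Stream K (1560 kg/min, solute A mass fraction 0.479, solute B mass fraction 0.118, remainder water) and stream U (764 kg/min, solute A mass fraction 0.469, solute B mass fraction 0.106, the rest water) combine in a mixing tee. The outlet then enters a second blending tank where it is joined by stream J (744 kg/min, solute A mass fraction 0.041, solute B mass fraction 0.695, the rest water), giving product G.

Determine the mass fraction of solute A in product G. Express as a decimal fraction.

Overall, product flow = 3068 kg/min.
solute A in = 1560×0.479 + 764×0.469 + 744×0.041 = 1136.1 kg/min.
solute A fraction in G = 0.370.

0.370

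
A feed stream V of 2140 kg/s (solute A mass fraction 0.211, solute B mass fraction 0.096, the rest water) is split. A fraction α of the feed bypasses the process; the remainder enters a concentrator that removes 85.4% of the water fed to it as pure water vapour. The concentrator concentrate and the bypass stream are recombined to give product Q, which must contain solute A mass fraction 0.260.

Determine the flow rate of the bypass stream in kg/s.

All 2140×0.211 = 451.54 kg/s of solute A reaches Q, so Q = 451.54/0.260 = 1736.7 kg/s and vapour = 403.31 kg/s.
The evaporator receives (1−α)·2140 of feed at 0.693 water and removes 0.854 of that water:
0.854×0.693×(1−α)×2140 = 403.31
(1−α) = 403.31/1266.5 = 0.3184;  α = 0.6816.
Bypass flow = 0.6816×2140 = 1458.5 kg/s.

1459 kg/s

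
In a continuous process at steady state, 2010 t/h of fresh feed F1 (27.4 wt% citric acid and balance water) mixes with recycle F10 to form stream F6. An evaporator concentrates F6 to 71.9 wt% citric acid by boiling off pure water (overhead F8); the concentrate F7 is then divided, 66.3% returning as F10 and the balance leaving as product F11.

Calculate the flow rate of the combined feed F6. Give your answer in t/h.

Overall citric acid balance (none leaves overhead): citric acid in fresh feed = citric acid in product, i.e. 2010×0.274 = (1−0.663)·F7·0.719.
F7 = 550.74/(0.719×0.337) = 2272.9 t/h.
Recycle F10 = 0.663×2272.9 = 1507 t/h.
Combined feed F6 = 2010 + 1507 = 3517 t/h.

3517 t/h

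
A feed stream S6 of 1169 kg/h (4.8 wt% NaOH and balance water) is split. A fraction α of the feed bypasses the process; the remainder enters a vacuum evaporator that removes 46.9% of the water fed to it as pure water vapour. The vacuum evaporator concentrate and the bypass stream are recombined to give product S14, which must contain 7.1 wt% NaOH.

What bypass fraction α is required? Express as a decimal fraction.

0.274

All 1169×0.048 = 56.112 kg/h of NaOH reaches S14, so S14 = 56.112/0.071 = 790.31 kg/h and vapour = 378.69 kg/h.
The evaporator receives (1−α)·1169 of feed at 0.952 water and removes 0.469 of that water:
0.469×0.952×(1−α)×1169 = 378.69
(1−α) = 378.69/521.94 = 0.7255;  α = 0.2745.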